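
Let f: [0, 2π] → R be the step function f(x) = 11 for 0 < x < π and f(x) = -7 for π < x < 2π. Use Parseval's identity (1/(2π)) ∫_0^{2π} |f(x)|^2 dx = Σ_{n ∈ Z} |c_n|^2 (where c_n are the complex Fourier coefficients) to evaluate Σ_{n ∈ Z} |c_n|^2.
Σ |c_n|^2 = 85

Parseval equates the L^2 energy of f (normalised by 1/(2π)) with the ℓ^2 sum of its Fourier coefficients: (1/(2π)) ∫_0^{2π} |f|^2 = Σ |c_n|^2.
Compute the left side: (1/(2π)) [∫_0^π 11^2 dx + ∫_π^{2π} (-7)^2 dx] = (1/(2π)) · (121π + 49π) = (121 + 49)/2 = 85.
So Σ_{n ∈ Z} |c_n|^2 = 85.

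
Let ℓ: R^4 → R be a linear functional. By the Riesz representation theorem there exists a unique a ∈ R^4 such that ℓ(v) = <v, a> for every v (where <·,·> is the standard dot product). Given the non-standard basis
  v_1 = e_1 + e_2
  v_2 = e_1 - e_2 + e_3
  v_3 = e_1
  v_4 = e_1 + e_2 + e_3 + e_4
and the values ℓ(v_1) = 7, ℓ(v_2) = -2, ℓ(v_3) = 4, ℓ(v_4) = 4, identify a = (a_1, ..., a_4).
a = (4, 3, -3, 0)

Write a = (a_1, ..., a_4) in the standard basis. For each basis vector v_i, ℓ(v_i) = <v_i, a> is a linear equation in the a_j's. Collect the n equations into a matrix system V a = ℓ, where row i of V is v_i (expressed in the standard basis). Since V is invertible (lower-triangular with 1s on the diagonal, up to permutation), solve by back-substitution:
  V =
[[1, 1, 0, 0],
 [1, -1, 1, 0],
 [1, 0, 0, 0],
 [1, 1, 1, 1]]
  V a = (7, -2, 4, 4)
Solving gives a = (4, 3, -3, 0).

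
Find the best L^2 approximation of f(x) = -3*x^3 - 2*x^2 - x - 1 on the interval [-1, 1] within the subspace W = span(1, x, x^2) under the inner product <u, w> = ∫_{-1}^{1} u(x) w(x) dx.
g(x) = -2*x^2 - 14*x/5 - 1

The best approximation g ∈ W is the orthogonal projection of f onto W. Writing g = a_0 + a_1 x + a_2 x^2, the coefficients solve the normal equations G · a = b where
  G_{ij} = <φ_i, φ_j> and b_i = <f, φ_i>, with φ_0 = 1, φ_1 = x, φ_2 = x^2.
G =
  [2, 0, 2/3]
  [0, 2/3, 0]
  [2/3, 0, 2/5],
b = (-10/3, -28/15, -22/15).
Solving gives a_0 = -1, a_1 = -14/5, a_2 = -2, so
  g(x) = -2*x^2 - 14*x/5 - 1.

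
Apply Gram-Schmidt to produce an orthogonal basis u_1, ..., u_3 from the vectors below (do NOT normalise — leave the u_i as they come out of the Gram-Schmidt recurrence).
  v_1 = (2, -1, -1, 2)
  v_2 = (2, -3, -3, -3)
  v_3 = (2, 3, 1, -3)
Orthogonal basis:
  u_1 = (2, -1, -1, 2)
  u_2 = (6/5, -13/5, -13/5, -19/5)
  u_3 = (150/49, 397/147, 103/147, -200/147)

Apply the Gram-Schmidt recurrence
  u_1 = v_1
  u_i = v_i − Σ_{j<i} ((v_i · u_j) / (u_j · u_j)) · u_j.

Step by step this gives:
  u_1 = (2, -1, -1, 2)
  u_2 = (6/5, -13/5, -13/5, -19/5)
  u_3 = (150/49, 397/147, 103/147, -200/147)

Orthogonality check:
  u_2 · u_1 = 0 (should be 0)
  u_3 · u_1 = 0 (should be 0)
  u_3 · u_2 = 0 (should be 0)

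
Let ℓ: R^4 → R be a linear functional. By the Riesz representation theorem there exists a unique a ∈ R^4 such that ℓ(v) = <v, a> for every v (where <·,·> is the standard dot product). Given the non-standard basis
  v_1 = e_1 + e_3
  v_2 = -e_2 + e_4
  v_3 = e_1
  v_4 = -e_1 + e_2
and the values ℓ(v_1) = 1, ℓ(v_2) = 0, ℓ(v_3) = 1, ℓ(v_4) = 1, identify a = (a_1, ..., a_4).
a = (1, 2, 0, 2)

Write a = (a_1, ..., a_4) in the standard basis. For each basis vector v_i, ℓ(v_i) = <v_i, a> is a linear equation in the a_j's. Collect the n equations into a matrix system V a = ℓ, where row i of V is v_i (expressed in the standard basis). Since V is invertible (lower-triangular with 1s on the diagonal, up to permutation), solve by back-substitution:
  V =
[[1, 0, 1, 0],
 [0, -1, 0, 1],
 [1, 0, 0, 0],
 [-1, 1, 0, 0]]
  V a = (1, 0, 1, 1)
Solving gives a = (1, 2, 0, 2).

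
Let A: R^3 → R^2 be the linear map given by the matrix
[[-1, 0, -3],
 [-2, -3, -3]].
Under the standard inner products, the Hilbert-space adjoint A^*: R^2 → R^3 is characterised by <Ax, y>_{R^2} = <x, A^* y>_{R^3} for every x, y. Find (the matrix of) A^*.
A^* = A^T =
[[-1, -2],
 [0, -3],
 [-3, -3]]

For real matrices with standard dot products, the defining identity <Ax, y> = <x, A^* y> gives (Ax)^T y = x^T (A^*) y, i.e. x^T A^T y = x^T (A^*) y. Since this holds for all x, y, we must have A^* = A^T. Therefore
A^* =
[[-1, -2],
 [0, -3],
 [-3, -3]].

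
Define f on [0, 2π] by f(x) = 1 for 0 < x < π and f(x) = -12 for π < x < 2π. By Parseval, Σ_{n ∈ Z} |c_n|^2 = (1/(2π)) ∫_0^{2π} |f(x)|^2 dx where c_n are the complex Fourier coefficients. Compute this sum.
Σ |c_n|^2 = 145/2

Parseval equates the L^2 energy of f (normalised by 1/(2π)) with the ℓ^2 sum of its Fourier coefficients: (1/(2π)) ∫_0^{2π} |f|^2 = Σ |c_n|^2.
Compute the left side: (1/(2π)) [∫_0^π 1^2 dx + ∫_π^{2π} (-12)^2 dx] = (1/(2π)) · (1π + 144π) = (1 + 144)/2 = 145/2.
So Σ_{n ∈ Z} |c_n|^2 = 145/2.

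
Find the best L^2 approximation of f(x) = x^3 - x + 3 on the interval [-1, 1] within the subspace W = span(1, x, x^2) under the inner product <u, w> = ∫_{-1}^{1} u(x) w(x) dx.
g(x) = 3 - 2*x/5

The best approximation g ∈ W is the orthogonal projection of f onto W. Writing g = a_0 + a_1 x + a_2 x^2, the coefficients solve the normal equations G · a = b where
  G_{ij} = <φ_i, φ_j> and b_i = <f, φ_i>, with φ_0 = 1, φ_1 = x, φ_2 = x^2.
G =
  [2, 0, 2/3]
  [0, 2/3, 0]
  [2/3, 0, 2/5],
b = (6, -4/15, 2).
Solving gives a_0 = 3, a_1 = -2/5, a_2 = 0, so
  g(x) = 3 - 2*x/5.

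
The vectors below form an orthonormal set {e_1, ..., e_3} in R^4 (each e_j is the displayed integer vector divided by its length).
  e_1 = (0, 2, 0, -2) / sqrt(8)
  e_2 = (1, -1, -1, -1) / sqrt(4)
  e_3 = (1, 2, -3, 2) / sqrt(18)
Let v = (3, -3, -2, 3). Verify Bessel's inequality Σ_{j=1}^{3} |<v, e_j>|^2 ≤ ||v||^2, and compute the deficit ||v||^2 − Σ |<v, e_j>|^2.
Σ |<v, e_j>|^2 = 115/4; ||v||^2 = 31; deficit = 9/4

Write each e_j = u_j / sqrt(<u_j, u_j>) where u_j is the displayed integer vector. Then <v, e_j> = <v, u_j> / sqrt(<u_j, u_j>), so |<v, e_j>|^2 = <v, u_j>^2 / <u_j, u_j>.
Coefficients: <v, e_1> = -12/sqrt(8), <v, e_2> = 5/sqrt(4), <v, e_3> = 9/sqrt(18).
Square and sum: Σ |<v, e_j>|^2 = 115/4.
Compute ||v||^2 = v·v = 31.
Deficit = 31 − 115/4 = 9/4 ≥ 0, confirming Bessel's inequality. (The deficit equals ||v − Σ <v,e_j> e_j||^2, the squared distance from v to span{e_j}.)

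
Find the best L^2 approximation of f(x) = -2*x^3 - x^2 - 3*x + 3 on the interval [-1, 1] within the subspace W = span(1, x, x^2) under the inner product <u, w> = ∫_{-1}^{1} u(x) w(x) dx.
g(x) = -x^2 - 21*x/5 + 3

The best approximation g ∈ W is the orthogonal projection of f onto W. Writing g = a_0 + a_1 x + a_2 x^2, the coefficients solve the normal equations G · a = b where
  G_{ij} = <φ_i, φ_j> and b_i = <f, φ_i>, with φ_0 = 1, φ_1 = x, φ_2 = x^2.
G =
  [2, 0, 2/3]
  [0, 2/3, 0]
  [2/3, 0, 2/5],
b = (16/3, -14/5, 8/5).
Solving gives a_0 = 3, a_1 = -21/5, a_2 = -1, so
  g(x) = -x^2 - 21*x/5 + 3.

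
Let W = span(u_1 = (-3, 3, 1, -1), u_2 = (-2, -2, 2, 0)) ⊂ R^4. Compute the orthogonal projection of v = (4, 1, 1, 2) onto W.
proj_W(v) = (148/59, -8/59, -96/59, 26/59)

Set up U = [u_1 | ... | u_2] ∈ R^(4×2). The projector onto W = col(U) is P = U (U^T U)^(-1) U^T.
Compute U^T U =
  [20, 2]
  [2, 12],
and U^T v = (-10, -8).
Solve U^T U · c = U^T v for the coefficients: c = (-26/59, -35/59). The projection is proj_W(v) = U c.
Check: (v - proj_W(v)) · u_1 = 0  (should be 0).
Check: (v - proj_W(v)) · u_2 = 0  (should be 0).
Result: proj_W(v) = (148/59, -8/59, -96/59, 26/59).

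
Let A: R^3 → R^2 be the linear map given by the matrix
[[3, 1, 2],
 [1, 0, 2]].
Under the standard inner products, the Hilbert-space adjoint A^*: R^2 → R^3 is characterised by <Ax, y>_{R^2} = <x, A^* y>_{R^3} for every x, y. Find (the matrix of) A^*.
A^* = A^T =
[[3, 1],
 [1, 0],
 [2, 2]]

For real matrices with standard dot products, the defining identity <Ax, y> = <x, A^* y> gives (Ax)^T y = x^T (A^*) y, i.e. x^T A^T y = x^T (A^*) y. Since this holds for all x, y, we must have A^* = A^T. Therefore
A^* =
[[3, 1],
 [1, 0],
 [2, 2]].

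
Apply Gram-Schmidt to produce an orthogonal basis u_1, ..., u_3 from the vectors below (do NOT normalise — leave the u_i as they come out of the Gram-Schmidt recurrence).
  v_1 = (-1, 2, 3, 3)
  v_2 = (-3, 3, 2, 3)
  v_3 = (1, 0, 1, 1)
Orthogonal basis:
  u_1 = (-1, 2, 3, 3)
  u_2 = (-45/23, 21/23, -26/23, -3/23)
  u_3 = (22/137, 8/137, -36/137, 38/137)

Apply the Gram-Schmidt recurrence
  u_1 = v_1
  u_i = v_i − Σ_{j<i} ((v_i · u_j) / (u_j · u_j)) · u_j.

Step by step this gives:
  u_1 = (-1, 2, 3, 3)
  u_2 = (-45/23, 21/23, -26/23, -3/23)
  u_3 = (22/137, 8/137, -36/137, 38/137)

Orthogonality check:
  u_2 · u_1 = 0 (should be 0)
  u_3 · u_1 = 0 (should be 0)
  u_3 · u_2 = 0 (should be 0)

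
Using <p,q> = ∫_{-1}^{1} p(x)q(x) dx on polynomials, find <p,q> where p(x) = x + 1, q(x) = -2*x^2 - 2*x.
<p,q> = -8/3

Expand the product: p(x)·q(x) = -2*x^3 - 4*x^2 - 2*x.
∫_{-1}^{1} of each monomial x^k gives [2/(k+1) if k even, 0 if k odd]. Integrating term-by-term (or equivalently evaluating the antiderivative F(x) = -x^4/2 - 4*x^3/3 - x^2 at the endpoints):
  F(1) − F(−1) = -17/6 − (-1/6) = -8/3.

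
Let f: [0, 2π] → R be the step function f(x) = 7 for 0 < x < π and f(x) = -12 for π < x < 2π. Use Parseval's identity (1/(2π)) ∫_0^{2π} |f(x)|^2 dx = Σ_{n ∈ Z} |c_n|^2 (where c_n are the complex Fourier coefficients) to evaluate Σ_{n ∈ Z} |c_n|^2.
Σ |c_n|^2 = 193/2

Parseval equates the L^2 energy of f (normalised by 1/(2π)) with the ℓ^2 sum of its Fourier coefficients: (1/(2π)) ∫_0^{2π} |f|^2 = Σ |c_n|^2.
Compute the left side: (1/(2π)) [∫_0^π 7^2 dx + ∫_π^{2π} (-12)^2 dx] = (1/(2π)) · (49π + 144π) = (49 + 144)/2 = 193/2.
So Σ_{n ∈ Z} |c_n|^2 = 193/2.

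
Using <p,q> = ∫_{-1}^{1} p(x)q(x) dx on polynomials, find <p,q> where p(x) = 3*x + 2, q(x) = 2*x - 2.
<p,q> = -4

Expand the product: p(x)·q(x) = 6*x^2 - 2*x - 4.
∫_{-1}^{1} of each monomial x^k gives [2/(k+1) if k even, 0 if k odd]. Integrating term-by-term (or equivalently evaluating the antiderivative F(x) = 2*x^3 - x^2 - 4*x at the endpoints):
  F(1) − F(−1) = -3 − (1) = -4.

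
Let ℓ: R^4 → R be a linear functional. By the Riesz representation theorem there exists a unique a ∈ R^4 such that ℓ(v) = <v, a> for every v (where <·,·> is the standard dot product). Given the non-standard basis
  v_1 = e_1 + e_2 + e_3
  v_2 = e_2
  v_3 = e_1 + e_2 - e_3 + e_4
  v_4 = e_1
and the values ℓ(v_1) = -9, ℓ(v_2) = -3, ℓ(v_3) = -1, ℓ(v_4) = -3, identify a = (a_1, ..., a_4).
a = (-3, -3, -3, 2)

Write a = (a_1, ..., a_4) in the standard basis. For each basis vector v_i, ℓ(v_i) = <v_i, a> is a linear equation in the a_j's. Collect the n equations into a matrix system V a = ℓ, where row i of V is v_i (expressed in the standard basis). Since V is invertible (lower-triangular with 1s on the diagonal, up to permutation), solve by back-substitution:
  V =
[[1, 1, 1, 0],
 [0, 1, 0, 0],
 [1, 1, -1, 1],
 [1, 0, 0, 0]]
  V a = (-9, -3, -1, -3)
Solving gives a = (-3, -3, -3, 2).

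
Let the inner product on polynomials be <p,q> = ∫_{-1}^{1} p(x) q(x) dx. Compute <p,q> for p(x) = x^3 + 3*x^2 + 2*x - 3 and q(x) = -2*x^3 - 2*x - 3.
<p,q> = 668/105

Expand the product: p(x)·q(x) = -2*x^6 - 6*x^5 - 6*x^4 - 3*x^3 - 13*x^2 + 9.
∫_{-1}^{1} of each monomial x^k gives [2/(k+1) if k even, 0 if k odd]. Integrating term-by-term (or equivalently evaluating the antiderivative F(x) = -2*x^7/7 - x^6 - 6*x^5/5 - 3*x^4/4 - 13*x^3/3 + 9*x at the endpoints):
  F(1) − F(−1) = 601/420 − (-2071/420) = 668/105.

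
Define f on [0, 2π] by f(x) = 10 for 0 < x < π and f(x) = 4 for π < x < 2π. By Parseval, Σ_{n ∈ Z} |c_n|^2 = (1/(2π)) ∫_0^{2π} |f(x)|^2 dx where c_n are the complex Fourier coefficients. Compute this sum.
Σ |c_n|^2 = 58

Parseval equates the L^2 energy of f (normalised by 1/(2π)) with the ℓ^2 sum of its Fourier coefficients: (1/(2π)) ∫_0^{2π} |f|^2 = Σ |c_n|^2.
Compute the left side: (1/(2π)) [∫_0^π 10^2 dx + ∫_π^{2π} 4^2 dx] = (1/(2π)) · (100π + 16π) = (100 + 16)/2 = 58.
So Σ_{n ∈ Z} |c_n|^2 = 58.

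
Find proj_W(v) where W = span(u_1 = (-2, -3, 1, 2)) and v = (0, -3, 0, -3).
proj_W(v) = (-1/3, -1/2, 1/6, 1/3)

Set up U = [u_1 | ... | u_1] ∈ R^(4×1). The projector onto W = col(U) is P = U (U^T U)^(-1) U^T.
Compute U^T U =
  [18],
and U^T v = (3).
Solve U^T U · c = U^T v for the coefficients: c = (1/6). The projection is proj_W(v) = U c.
Check: (v - proj_W(v)) · u_1 = 0  (should be 0).
Result: proj_W(v) = (-1/3, -1/2, 1/6, 1/3).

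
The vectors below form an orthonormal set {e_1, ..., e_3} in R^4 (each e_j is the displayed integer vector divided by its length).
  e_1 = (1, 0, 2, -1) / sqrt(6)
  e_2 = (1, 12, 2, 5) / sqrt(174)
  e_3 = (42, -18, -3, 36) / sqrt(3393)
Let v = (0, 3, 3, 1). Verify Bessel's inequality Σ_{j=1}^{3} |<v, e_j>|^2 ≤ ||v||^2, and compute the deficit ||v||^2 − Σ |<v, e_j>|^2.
Σ |<v, e_j>|^2 = 222/13; ||v||^2 = 19; deficit = 25/13

Write each e_j = u_j / sqrt(<u_j, u_j>) where u_j is the displayed integer vector. Then <v, e_j> = <v, u_j> / sqrt(<u_j, u_j>), so |<v, e_j>|^2 = <v, u_j>^2 / <u_j, u_j>.
Coefficients: <v, e_1> = 5/sqrt(6), <v, e_2> = 47/sqrt(174), <v, e_3> = -27/sqrt(3393).
Square and sum: Σ |<v, e_j>|^2 = 222/13.
Compute ||v||^2 = v·v = 19.
Deficit = 19 − 222/13 = 25/13 ≥ 0, confirming Bessel's inequality. (The deficit equals ||v − Σ <v,e_j> e_j||^2, the squared distance from v to span{e_j}.)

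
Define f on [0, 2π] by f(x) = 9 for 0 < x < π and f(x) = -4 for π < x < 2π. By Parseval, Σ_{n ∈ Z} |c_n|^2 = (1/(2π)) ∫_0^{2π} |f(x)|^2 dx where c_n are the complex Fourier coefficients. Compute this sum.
Σ |c_n|^2 = 97/2

Parseval equates the L^2 energy of f (normalised by 1/(2π)) with the ℓ^2 sum of its Fourier coefficients: (1/(2π)) ∫_0^{2π} |f|^2 = Σ |c_n|^2.
Compute the left side: (1/(2π)) [∫_0^π 9^2 dx + ∫_π^{2π} (-4)^2 dx] = (1/(2π)) · (81π + 16π) = (81 + 16)/2 = 97/2.
So Σ_{n ∈ Z} |c_n|^2 = 97/2.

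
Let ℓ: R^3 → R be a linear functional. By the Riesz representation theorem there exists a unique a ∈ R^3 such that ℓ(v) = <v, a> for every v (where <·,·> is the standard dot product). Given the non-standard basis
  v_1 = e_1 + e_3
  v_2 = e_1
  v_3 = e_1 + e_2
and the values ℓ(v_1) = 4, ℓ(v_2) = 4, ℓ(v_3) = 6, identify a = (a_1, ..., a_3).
a = (4, 2, 0)

Write a = (a_1, ..., a_3) in the standard basis. For each basis vector v_i, ℓ(v_i) = <v_i, a> is a linear equation in the a_j's. Collect the n equations into a matrix system V a = ℓ, where row i of V is v_i (expressed in the standard basis). Since V is invertible (lower-triangular with 1s on the diagonal, up to permutation), solve by back-substitution:
  V =
[[1, 0, 1],
 [1, 0, 0],
 [1, 1, 0]]
  V a = (4, 4, 6)
Solving gives a = (4, 2, 0).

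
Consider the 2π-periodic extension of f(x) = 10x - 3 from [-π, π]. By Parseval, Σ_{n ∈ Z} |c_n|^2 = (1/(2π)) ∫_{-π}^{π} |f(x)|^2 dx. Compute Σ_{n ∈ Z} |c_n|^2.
Σ |c_n|^2 = 100π^2/3 + 9

Expand and integrate term by term over [-π, π]:
  ∫ (10x)^2 dx = 100·(2π^3/3); ∫ 2·10·(-3)·x dx = 0 (odd integrand); ∫ (-3)^2 dx = 9·2π.
So (1/(2π)) ∫_{-π}^{π} (10x - 3)^2 dx = 100π^2/3 + 9 = 100π^2/3 + 9.
Parseval ⇒ Σ |c_n|^2 = 100π^2/3 + 9.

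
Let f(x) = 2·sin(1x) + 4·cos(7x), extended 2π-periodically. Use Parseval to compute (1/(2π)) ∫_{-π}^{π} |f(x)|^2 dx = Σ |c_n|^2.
Σ |c_n|^2 = 10

Expand |f|^2 and use orthogonality of {sin(nx), cos(mx)} on [-π, π]:
  ∫_{-π}^{π} sin(nx)^2 dx = π, ∫ cos(mx)^2 dx = π, and cross terms integrate to 0.
So ∫_{-π}^{π} f(x)^2 dx = 2^2 · π + 4^2 · π = (4 + 16)π.
Divide by 2π: (4 + 16)/2 = 10.
By Parseval, this equals Σ |c_n|^2.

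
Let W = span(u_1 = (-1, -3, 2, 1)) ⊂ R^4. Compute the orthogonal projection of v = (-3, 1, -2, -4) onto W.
proj_W(v) = (8/15, 8/5, -16/15, -8/15)

Set up U = [u_1 | ... | u_1] ∈ R^(4×1). The projector onto W = col(U) is P = U (U^T U)^(-1) U^T.
Compute U^T U =
  [15],
and U^T v = (-8).
Solve U^T U · c = U^T v for the coefficients: c = (-8/15). The projection is proj_W(v) = U c.
Check: (v - proj_W(v)) · u_1 = 0  (should be 0).
Result: proj_W(v) = (8/15, 8/5, -16/15, -8/15).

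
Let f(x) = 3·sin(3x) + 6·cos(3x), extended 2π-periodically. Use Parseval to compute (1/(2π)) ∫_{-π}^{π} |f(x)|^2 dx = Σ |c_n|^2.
Σ |c_n|^2 = 45/2

Expand |f|^2 and use orthogonality of {sin(nx), cos(mx)} on [-π, π]:
  ∫_{-π}^{π} sin(nx)^2 dx = π, ∫ cos(mx)^2 dx = π, and cross terms integrate to 0.
So ∫_{-π}^{π} f(x)^2 dx = 3^2 · π + 6^2 · π = (9 + 36)π.
Divide by 2π: (9 + 36)/2 = 45/2.
By Parseval, this equals Σ |c_n|^2.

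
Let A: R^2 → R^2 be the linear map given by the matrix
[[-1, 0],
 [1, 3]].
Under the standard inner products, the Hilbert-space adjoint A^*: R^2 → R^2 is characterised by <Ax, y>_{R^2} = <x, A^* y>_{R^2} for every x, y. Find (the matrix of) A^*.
A^* = A^T =
[[-1, 1],
 [0, 3]]

For real matrices with standard dot products, the defining identity <Ax, y> = <x, A^* y> gives (Ax)^T y = x^T (A^*) y, i.e. x^T A^T y = x^T (A^*) y. Since this holds for all x, y, we must have A^* = A^T. Therefore
A^* =
[[-1, 1],
 [0, 3]].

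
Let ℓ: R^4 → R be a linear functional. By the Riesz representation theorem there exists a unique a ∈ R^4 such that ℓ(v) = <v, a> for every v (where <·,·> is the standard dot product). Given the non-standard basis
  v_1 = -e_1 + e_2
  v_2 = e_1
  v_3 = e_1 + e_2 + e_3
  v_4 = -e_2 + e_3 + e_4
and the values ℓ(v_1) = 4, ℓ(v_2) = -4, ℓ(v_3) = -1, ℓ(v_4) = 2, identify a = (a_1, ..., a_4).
a = (-4, 0, 3, -1)

Write a = (a_1, ..., a_4) in the standard basis. For each basis vector v_i, ℓ(v_i) = <v_i, a> is a linear equation in the a_j's. Collect the n equations into a matrix system V a = ℓ, where row i of V is v_i (expressed in the standard basis). Since V is invertible (lower-triangular with 1s on the diagonal, up to permutation), solve by back-substitution:
  V =
[[-1, 1, 0, 0],
 [1, 0, 0, 0],
 [1, 1, 1, 0],
 [0, -1, 1, 1]]
  V a = (4, -4, -1, 2)
Solving gives a = (-4, 0, 3, -1).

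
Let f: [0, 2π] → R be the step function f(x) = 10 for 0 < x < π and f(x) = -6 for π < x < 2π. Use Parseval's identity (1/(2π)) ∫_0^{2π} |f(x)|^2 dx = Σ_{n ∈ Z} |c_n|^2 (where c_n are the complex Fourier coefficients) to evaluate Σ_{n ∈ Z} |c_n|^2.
Σ |c_n|^2 = 68

Parseval equates the L^2 energy of f (normalised by 1/(2π)) with the ℓ^2 sum of its Fourier coefficients: (1/(2π)) ∫_0^{2π} |f|^2 = Σ |c_n|^2.
Compute the left side: (1/(2π)) [∫_0^π 10^2 dx + ∫_π^{2π} (-6)^2 dx] = (1/(2π)) · (100π + 36π) = (100 + 36)/2 = 68.
So Σ_{n ∈ Z} |c_n|^2 = 68.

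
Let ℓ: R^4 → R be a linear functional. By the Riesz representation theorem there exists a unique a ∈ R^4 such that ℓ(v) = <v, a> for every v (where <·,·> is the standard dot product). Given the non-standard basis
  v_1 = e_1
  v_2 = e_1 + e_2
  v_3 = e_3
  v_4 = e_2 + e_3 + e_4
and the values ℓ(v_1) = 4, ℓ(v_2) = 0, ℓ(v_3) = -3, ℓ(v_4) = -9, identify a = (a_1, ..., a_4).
a = (4, -4, -3, -2)

Write a = (a_1, ..., a_4) in the standard basis. For each basis vector v_i, ℓ(v_i) = <v_i, a> is a linear equation in the a_j's. Collect the n equations into a matrix system V a = ℓ, where row i of V is v_i (expressed in the standard basis). Since V is invertible (lower-triangular with 1s on the diagonal, up to permutation), solve by back-substitution:
  V =
[[1, 0, 0, 0],
 [1, 1, 0, 0],
 [0, 0, 1, 0],
 [0, 1, 1, 1]]
  V a = (4, 0, -3, -9)
Solving gives a = (4, -4, -3, -2).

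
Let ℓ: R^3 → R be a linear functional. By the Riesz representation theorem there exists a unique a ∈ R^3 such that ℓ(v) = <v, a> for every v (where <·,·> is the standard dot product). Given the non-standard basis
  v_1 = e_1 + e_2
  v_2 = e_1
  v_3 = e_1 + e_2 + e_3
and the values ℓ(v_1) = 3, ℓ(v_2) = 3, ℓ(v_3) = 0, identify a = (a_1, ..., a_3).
a = (3, 0, -3)

Write a = (a_1, ..., a_3) in the standard basis. For each basis vector v_i, ℓ(v_i) = <v_i, a> is a linear equation in the a_j's. Collect the n equations into a matrix system V a = ℓ, where row i of V is v_i (expressed in the standard basis). Since V is invertible (lower-triangular with 1s on the diagonal, up to permutation), solve by back-substitution:
  V =
[[1, 1, 0],
 [1, 0, 0],
 [1, 1, 1]]
  V a = (3, 3, 0)
Solving gives a = (3, 0, -3).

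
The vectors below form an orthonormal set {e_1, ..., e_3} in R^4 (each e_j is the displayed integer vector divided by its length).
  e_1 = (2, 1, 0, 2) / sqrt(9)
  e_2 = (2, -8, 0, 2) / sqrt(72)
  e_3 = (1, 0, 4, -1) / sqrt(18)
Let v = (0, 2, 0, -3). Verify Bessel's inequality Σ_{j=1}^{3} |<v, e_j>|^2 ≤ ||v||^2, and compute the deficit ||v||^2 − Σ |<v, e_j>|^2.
Σ |<v, e_j>|^2 = 9; ||v||^2 = 13; deficit = 4

Write each e_j = u_j / sqrt(<u_j, u_j>) where u_j is the displayed integer vector. Then <v, e_j> = <v, u_j> / sqrt(<u_j, u_j>), so |<v, e_j>|^2 = <v, u_j>^2 / <u_j, u_j>.
Coefficients: <v, e_1> = -4/sqrt(9), <v, e_2> = -22/sqrt(72), <v, e_3> = 3/sqrt(18).
Square and sum: Σ |<v, e_j>|^2 = 9.
Compute ||v||^2 = v·v = 13.
Deficit = 13 − 9 = 4 ≥ 0, confirming Bessel's inequality. (The deficit equals ||v − Σ <v,e_j> e_j||^2, the squared distance from v to span{e_j}.)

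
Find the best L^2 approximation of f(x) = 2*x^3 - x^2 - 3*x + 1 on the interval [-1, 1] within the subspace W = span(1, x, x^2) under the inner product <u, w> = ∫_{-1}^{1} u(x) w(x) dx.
g(x) = -x^2 - 9*x/5 + 1

The best approximation g ∈ W is the orthogonal projection of f onto W. Writing g = a_0 + a_1 x + a_2 x^2, the coefficients solve the normal equations G · a = b where
  G_{ij} = <φ_i, φ_j> and b_i = <f, φ_i>, with φ_0 = 1, φ_1 = x, φ_2 = x^2.
G =
  [2, 0, 2/3]
  [0, 2/3, 0]
  [2/3, 0, 2/5],
b = (4/3, -6/5, 4/15).
Solving gives a_0 = 1, a_1 = -9/5, a_2 = -1, so
  g(x) = -x^2 - 9*x/5 + 1.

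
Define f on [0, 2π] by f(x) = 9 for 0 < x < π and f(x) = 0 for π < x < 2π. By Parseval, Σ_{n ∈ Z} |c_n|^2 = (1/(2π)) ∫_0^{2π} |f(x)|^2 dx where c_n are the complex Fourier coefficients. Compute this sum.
Σ |c_n|^2 = 81/2

Parseval equates the L^2 energy of f (normalised by 1/(2π)) with the ℓ^2 sum of its Fourier coefficients: (1/(2π)) ∫_0^{2π} |f|^2 = Σ |c_n|^2.
Compute the left side: (1/(2π)) [∫_0^π 9^2 dx + ∫_π^{2π} 0^2 dx] = (1/(2π)) · (81π + 0π) = (81 + 0)/2 = 81/2.
So Σ_{n ∈ Z} |c_n|^2 = 81/2.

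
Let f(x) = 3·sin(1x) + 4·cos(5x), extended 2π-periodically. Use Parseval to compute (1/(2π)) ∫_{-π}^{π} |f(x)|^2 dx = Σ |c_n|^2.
Σ |c_n|^2 = 25/2

Expand |f|^2 and use orthogonality of {sin(nx), cos(mx)} on [-π, π]:
  ∫_{-π}^{π} sin(nx)^2 dx = π, ∫ cos(mx)^2 dx = π, and cross terms integrate to 0.
So ∫_{-π}^{π} f(x)^2 dx = 3^2 · π + 4^2 · π = (9 + 16)π.
Divide by 2π: (9 + 16)/2 = 25/2.
By Parseval, this equals Σ |c_n|^2.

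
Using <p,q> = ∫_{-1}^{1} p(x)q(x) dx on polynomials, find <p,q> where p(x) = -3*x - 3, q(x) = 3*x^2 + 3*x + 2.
<p,q> = -24

Expand the product: p(x)·q(x) = -9*x^3 - 18*x^2 - 15*x - 6.
∫_{-1}^{1} of each monomial x^k gives [2/(k+1) if k even, 0 if k odd]. Integrating term-by-term (or equivalently evaluating the antiderivative F(x) = -9*x^4/4 - 6*x^3 - 15*x^2/2 - 6*x at the endpoints):
  F(1) − F(−1) = -87/4 − (9/4) = -24.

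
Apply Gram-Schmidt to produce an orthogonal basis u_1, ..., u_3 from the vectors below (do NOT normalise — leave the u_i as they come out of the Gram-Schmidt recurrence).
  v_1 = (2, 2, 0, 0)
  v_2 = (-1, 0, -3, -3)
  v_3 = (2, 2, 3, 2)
Orthogonal basis:
  u_1 = (2, 2, 0, 0)
  u_2 = (-1/2, 1/2, -3, -3)
  u_3 = (-15/37, 15/37, 21/37, -16/37)

Apply the Gram-Schmidt recurrence
  u_1 = v_1
  u_i = v_i − Σ_{j<i} ((v_i · u_j) / (u_j · u_j)) · u_j.

Step by step this gives:
  u_1 = (2, 2, 0, 0)
  u_2 = (-1/2, 1/2, -3, -3)
  u_3 = (-15/37, 15/37, 21/37, -16/37)

Orthogonality check:
  u_2 · u_1 = 0 (should be 0)
  u_3 · u_1 = 0 (should be 0)
  u_3 · u_2 = 0 (should be 0)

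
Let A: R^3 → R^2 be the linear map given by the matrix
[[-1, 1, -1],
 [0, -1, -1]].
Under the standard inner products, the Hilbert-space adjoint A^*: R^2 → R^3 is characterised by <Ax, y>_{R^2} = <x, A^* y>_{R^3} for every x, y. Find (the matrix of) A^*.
A^* = A^T =
[[-1, 0],
 [1, -1],
 [-1, -1]]

For real matrices with standard dot products, the defining identity <Ax, y> = <x, A^* y> gives (Ax)^T y = x^T (A^*) y, i.e. x^T A^T y = x^T (A^*) y. Since this holds for all x, y, we must have A^* = A^T. Therefore
A^* =
[[-1, 0],
 [1, -1],
 [-1, -1]].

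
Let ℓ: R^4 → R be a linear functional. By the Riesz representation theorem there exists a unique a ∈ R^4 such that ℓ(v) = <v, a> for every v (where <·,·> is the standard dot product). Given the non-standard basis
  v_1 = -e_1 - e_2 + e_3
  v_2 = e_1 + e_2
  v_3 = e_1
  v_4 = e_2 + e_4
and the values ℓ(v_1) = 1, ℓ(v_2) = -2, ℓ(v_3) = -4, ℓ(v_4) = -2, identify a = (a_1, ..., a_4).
a = (-4, 2, -1, -4)

Write a = (a_1, ..., a_4) in the standard basis. For each basis vector v_i, ℓ(v_i) = <v_i, a> is a linear equation in the a_j's. Collect the n equations into a matrix system V a = ℓ, where row i of V is v_i (expressed in the standard basis). Since V is invertible (lower-triangular with 1s on the diagonal, up to permutation), solve by back-substitution:
  V =
[[-1, -1, 1, 0],
 [1, 1, 0, 0],
 [1, 0, 0, 0],
 [0, 1, 0, 1]]
  V a = (1, -2, -4, -2)
Solving gives a = (-4, 2, -1, -4).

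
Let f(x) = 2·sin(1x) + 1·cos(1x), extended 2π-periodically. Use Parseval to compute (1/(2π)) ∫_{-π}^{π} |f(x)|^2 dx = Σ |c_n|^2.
Σ |c_n|^2 = 5/2

Expand |f|^2 and use orthogonality of {sin(nx), cos(mx)} on [-π, π]:
  ∫_{-π}^{π} sin(nx)^2 dx = π, ∫ cos(mx)^2 dx = π, and cross terms integrate to 0.
So ∫_{-π}^{π} f(x)^2 dx = 2^2 · π + 1^2 · π = (4 + 1)π.
Divide by 2π: (4 + 1)/2 = 5/2.
By Parseval, this equals Σ |c_n|^2.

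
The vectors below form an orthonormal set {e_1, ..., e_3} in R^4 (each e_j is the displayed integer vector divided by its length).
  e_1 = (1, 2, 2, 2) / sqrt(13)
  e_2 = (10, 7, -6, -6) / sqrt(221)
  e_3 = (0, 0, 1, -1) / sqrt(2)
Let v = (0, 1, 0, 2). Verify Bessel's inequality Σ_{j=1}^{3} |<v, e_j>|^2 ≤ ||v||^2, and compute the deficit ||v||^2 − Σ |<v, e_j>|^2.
Σ |<v, e_j>|^2 = 83/17; ||v||^2 = 5; deficit = 2/17

Write each e_j = u_j / sqrt(<u_j, u_j>) where u_j is the displayed integer vector. Then <v, e_j> = <v, u_j> / sqrt(<u_j, u_j>), so |<v, e_j>|^2 = <v, u_j>^2 / <u_j, u_j>.
Coefficients: <v, e_1> = 6/sqrt(13), <v, e_2> = -5/sqrt(221), <v, e_3> = -2/sqrt(2).
Square and sum: Σ |<v, e_j>|^2 = 83/17.
Compute ||v||^2 = v·v = 5.
Deficit = 5 − 83/17 = 2/17 ≥ 0, confirming Bessel's inequality. (The deficit equals ||v − Σ <v,e_j> e_j||^2, the squared distance from v to span{e_j}.)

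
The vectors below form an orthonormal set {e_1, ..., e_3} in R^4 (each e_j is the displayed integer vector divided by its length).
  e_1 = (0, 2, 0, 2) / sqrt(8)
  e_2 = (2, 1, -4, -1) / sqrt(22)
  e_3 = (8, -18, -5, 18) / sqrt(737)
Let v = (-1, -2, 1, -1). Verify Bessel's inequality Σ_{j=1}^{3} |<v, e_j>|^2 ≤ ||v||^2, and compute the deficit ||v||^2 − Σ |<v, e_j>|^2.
Σ |<v, e_j>|^2 = 453/67; ||v||^2 = 7; deficit = 16/67

Write each e_j = u_j / sqrt(<u_j, u_j>) where u_j is the displayed integer vector. Then <v, e_j> = <v, u_j> / sqrt(<u_j, u_j>), so |<v, e_j>|^2 = <v, u_j>^2 / <u_j, u_j>.
Coefficients: <v, e_1> = -6/sqrt(8), <v, e_2> = -7/sqrt(22), <v, e_3> = 5/sqrt(737).
Square and sum: Σ |<v, e_j>|^2 = 453/67.
Compute ||v||^2 = v·v = 7.
Deficit = 7 − 453/67 = 16/67 ≥ 0, confirming Bessel's inequality. (The deficit equals ||v − Σ <v,e_j> e_j||^2, the squared distance from v to span{e_j}.)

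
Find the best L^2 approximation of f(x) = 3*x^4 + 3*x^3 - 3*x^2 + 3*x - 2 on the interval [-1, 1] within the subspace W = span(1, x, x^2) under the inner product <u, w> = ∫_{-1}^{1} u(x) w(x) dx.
g(x) = -3*x^2/7 + 24*x/5 - 79/35

The best approximation g ∈ W is the orthogonal projection of f onto W. Writing g = a_0 + a_1 x + a_2 x^2, the coefficients solve the normal equations G · a = b where
  G_{ij} = <φ_i, φ_j> and b_i = <f, φ_i>, with φ_0 = 1, φ_1 = x, φ_2 = x^2.
G =
  [2, 0, 2/3]
  [0, 2/3, 0]
  [2/3, 0, 2/5],
b = (-24/5, 16/5, -176/105).
Solving gives a_0 = -79/35, a_1 = 24/5, a_2 = -3/7, so
  g(x) = -3*x^2/7 + 24*x/5 - 79/35.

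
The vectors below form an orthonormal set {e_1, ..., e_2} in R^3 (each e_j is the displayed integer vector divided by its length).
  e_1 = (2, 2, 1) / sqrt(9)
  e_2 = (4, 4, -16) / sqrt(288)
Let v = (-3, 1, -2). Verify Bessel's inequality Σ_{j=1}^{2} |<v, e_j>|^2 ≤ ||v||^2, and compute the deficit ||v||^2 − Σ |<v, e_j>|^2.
Σ |<v, e_j>|^2 = 6; ||v||^2 = 14; deficit = 8

Write each e_j = u_j / sqrt(<u_j, u_j>) where u_j is the displayed integer vector. Then <v, e_j> = <v, u_j> / sqrt(<u_j, u_j>), so |<v, e_j>|^2 = <v, u_j>^2 / <u_j, u_j>.
Coefficients: <v, e_1> = -6/sqrt(9), <v, e_2> = 24/sqrt(288).
Square and sum: Σ |<v, e_j>|^2 = 6.
Compute ||v||^2 = v·v = 14.
Deficit = 14 − 6 = 8 ≥ 0, confirming Bessel's inequality. (The deficit equals ||v − Σ <v,e_j> e_j||^2, the squared distance from v to span{e_j}.)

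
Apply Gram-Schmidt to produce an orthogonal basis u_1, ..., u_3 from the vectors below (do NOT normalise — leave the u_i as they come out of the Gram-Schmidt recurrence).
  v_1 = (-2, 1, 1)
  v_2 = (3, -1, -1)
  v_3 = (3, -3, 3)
Orthogonal basis:
  u_1 = (-2, 1, 1)
  u_2 = (1/3, 1/3, 1/3)
  u_3 = (0, -3, 3)

Apply the Gram-Schmidt recurrence
  u_1 = v_1
  u_i = v_i − Σ_{j<i} ((v_i · u_j) / (u_j · u_j)) · u_j.

Step by step this gives:
  u_1 = (-2, 1, 1)
  u_2 = (1/3, 1/3, 1/3)
  u_3 = (0, -3, 3)

Orthogonality check:
  u_2 · u_1 = 0 (should be 0)
  u_3 · u_1 = 0 (should be 0)
  u_3 · u_2 = 0 (should be 0)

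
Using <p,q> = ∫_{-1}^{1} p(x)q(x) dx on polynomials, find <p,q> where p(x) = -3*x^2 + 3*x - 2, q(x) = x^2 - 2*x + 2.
<p,q> = -278/15

Expand the product: p(x)·q(x) = -3*x^4 + 9*x^3 - 14*x^2 + 10*x - 4.
∫_{-1}^{1} of each monomial x^k gives [2/(k+1) if k even, 0 if k odd]. Integrating term-by-term (or equivalently evaluating the antiderivative F(x) = -3*x^5/5 + 9*x^4/4 - 14*x^3/3 + 5*x^2 - 4*x at the endpoints):
  F(1) − F(−1) = -121/60 − (991/60) = -278/15.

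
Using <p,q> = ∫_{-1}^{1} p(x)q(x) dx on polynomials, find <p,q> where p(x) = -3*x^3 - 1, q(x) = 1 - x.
<p,q> = -4/5

Expand the product: p(x)·q(x) = 3*x^4 - 3*x^3 + x - 1.
∫_{-1}^{1} of each monomial x^k gives [2/(k+1) if k even, 0 if k odd]. Integrating term-by-term (or equivalently evaluating the antiderivative F(x) = 3*x^5/5 - 3*x^4/4 + x^2/2 - x at the endpoints):
  F(1) − F(−1) = -13/20 − (3/20) = -4/5.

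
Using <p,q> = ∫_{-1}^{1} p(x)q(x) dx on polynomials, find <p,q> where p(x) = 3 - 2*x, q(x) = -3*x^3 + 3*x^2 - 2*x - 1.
<p,q> = 76/15

Expand the product: p(x)·q(x) = 6*x^4 - 15*x^3 + 13*x^2 - 4*x - 3.
∫_{-1}^{1} of each monomial x^k gives [2/(k+1) if k even, 0 if k odd]. Integrating term-by-term (or equivalently evaluating the antiderivative F(x) = 6*x^5/5 - 15*x^4/4 + 13*x^3/3 - 2*x^2 - 3*x at the endpoints):
  F(1) − F(−1) = -193/60 − (-497/60) = 76/15.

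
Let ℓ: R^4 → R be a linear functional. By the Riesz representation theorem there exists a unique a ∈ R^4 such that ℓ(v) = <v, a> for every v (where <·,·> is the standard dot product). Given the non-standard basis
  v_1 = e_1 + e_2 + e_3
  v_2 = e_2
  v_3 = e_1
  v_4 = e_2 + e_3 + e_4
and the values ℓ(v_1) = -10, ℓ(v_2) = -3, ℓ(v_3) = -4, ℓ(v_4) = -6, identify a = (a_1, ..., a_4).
a = (-4, -3, -3, 0)

Write a = (a_1, ..., a_4) in the standard basis. For each basis vector v_i, ℓ(v_i) = <v_i, a> is a linear equation in the a_j's. Collect the n equations into a matrix system V a = ℓ, where row i of V is v_i (expressed in the standard basis). Since V is invertible (lower-triangular with 1s on the diagonal, up to permutation), solve by back-substitution:
  V =
[[1, 1, 1, 0],
 [0, 1, 0, 0],
 [1, 0, 0, 0],
 [0, 1, 1, 1]]
  V a = (-10, -3, -4, -6)
Solving gives a = (-4, -3, -3, 0).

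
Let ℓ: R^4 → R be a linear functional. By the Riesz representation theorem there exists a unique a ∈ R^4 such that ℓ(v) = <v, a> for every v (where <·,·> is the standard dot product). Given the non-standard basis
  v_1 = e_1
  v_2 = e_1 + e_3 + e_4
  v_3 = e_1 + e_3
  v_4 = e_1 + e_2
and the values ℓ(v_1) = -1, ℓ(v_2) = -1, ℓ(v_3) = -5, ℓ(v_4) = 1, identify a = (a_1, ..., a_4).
a = (-1, 2, -4, 4)

Write a = (a_1, ..., a_4) in the standard basis. For each basis vector v_i, ℓ(v_i) = <v_i, a> is a linear equation in the a_j's. Collect the n equations into a matrix system V a = ℓ, where row i of V is v_i (expressed in the standard basis). Since V is invertible (lower-triangular with 1s on the diagonal, up to permutation), solve by back-substitution:
  V =
[[1, 0, 0, 0],
 [1, 0, 1, 1],
 [1, 0, 1, 0],
 [1, 1, 0, 0]]
  V a = (-1, -1, -5, 1)
Solving gives a = (-1, 2, -4, 4).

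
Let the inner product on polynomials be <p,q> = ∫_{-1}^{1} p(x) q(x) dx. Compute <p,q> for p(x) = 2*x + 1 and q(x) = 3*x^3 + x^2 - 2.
<p,q> = -14/15

Expand the product: p(x)·q(x) = 6*x^4 + 5*x^3 + x^2 - 4*x - 2.
∫_{-1}^{1} of each monomial x^k gives [2/(k+1) if k even, 0 if k odd]. Integrating term-by-term (or equivalently evaluating the antiderivative F(x) = 6*x^5/5 + 5*x^4/4 + x^3/3 - 2*x^2 - 2*x at the endpoints):
  F(1) − F(−1) = -73/60 − (-17/60) = -14/15.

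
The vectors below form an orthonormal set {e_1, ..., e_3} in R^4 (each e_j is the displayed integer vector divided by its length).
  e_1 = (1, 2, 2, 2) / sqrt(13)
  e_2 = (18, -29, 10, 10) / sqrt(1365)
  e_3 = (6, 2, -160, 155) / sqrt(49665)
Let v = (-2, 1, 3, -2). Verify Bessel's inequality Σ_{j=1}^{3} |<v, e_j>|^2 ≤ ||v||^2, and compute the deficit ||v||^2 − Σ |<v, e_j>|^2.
Σ |<v, e_j>|^2 = 7289/473; ||v||^2 = 18; deficit = 1225/473

Write each e_j = u_j / sqrt(<u_j, u_j>) where u_j is the displayed integer vector. Then <v, e_j> = <v, u_j> / sqrt(<u_j, u_j>), so |<v, e_j>|^2 = <v, u_j>^2 / <u_j, u_j>.
Coefficients: <v, e_1> = 2/sqrt(13), <v, e_2> = -55/sqrt(1365), <v, e_3> = -800/sqrt(49665).
Square and sum: Σ |<v, e_j>|^2 = 7289/473.
Compute ||v||^2 = v·v = 18.
Deficit = 18 − 7289/473 = 1225/473 ≥ 0, confirming Bessel's inequality. (The deficit equals ||v − Σ <v,e_j> e_j||^2, the squared distance from v to span{e_j}.)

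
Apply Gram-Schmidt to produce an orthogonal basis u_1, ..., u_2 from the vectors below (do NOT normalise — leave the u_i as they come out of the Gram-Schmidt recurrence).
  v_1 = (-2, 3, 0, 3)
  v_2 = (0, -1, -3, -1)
Orthogonal basis:
  u_1 = (-2, 3, 0, 3)
  u_2 = (-6/11, -2/11, -3, -2/11)

Apply the Gram-Schmidt recurrence
  u_1 = v_1
  u_i = v_i − Σ_{j<i} ((v_i · u_j) / (u_j · u_j)) · u_j.

Step by step this gives:
  u_1 = (-2, 3, 0, 3)
  u_2 = (-6/11, -2/11, -3, -2/11)

Orthogonality check:
  u_2 · u_1 = 0 (should be 0)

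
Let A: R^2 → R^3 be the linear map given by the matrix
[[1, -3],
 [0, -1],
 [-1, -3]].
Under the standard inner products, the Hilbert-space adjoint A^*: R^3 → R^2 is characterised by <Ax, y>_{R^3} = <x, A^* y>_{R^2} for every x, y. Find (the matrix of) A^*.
A^* = A^T =
[[1, 0, -1],
 [-3, -1, -3]]

For real matrices with standard dot products, the defining identity <Ax, y> = <x, A^* y> gives (Ax)^T y = x^T (A^*) y, i.e. x^T A^T y = x^T (A^*) y. Since this holds for all x, y, we must have A^* = A^T. Therefore
A^* =
[[1, 0, -1],
 [-3, -1, -3]].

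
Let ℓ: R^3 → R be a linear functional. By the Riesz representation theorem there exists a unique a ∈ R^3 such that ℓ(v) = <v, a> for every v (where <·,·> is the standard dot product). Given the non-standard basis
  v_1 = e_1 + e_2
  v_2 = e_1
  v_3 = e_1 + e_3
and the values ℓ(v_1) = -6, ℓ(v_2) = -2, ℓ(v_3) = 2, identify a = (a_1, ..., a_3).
a = (-2, -4, 4)

Write a = (a_1, ..., a_3) in the standard basis. For each basis vector v_i, ℓ(v_i) = <v_i, a> is a linear equation in the a_j's. Collect the n equations into a matrix system V a = ℓ, where row i of V is v_i (expressed in the standard basis). Since V is invertible (lower-triangular with 1s on the diagonal, up to permutation), solve by back-substitution:
  V =
[[1, 1, 0],
 [1, 0, 0],
 [1, 0, 1]]
  V a = (-6, -2, 2)
Solving gives a = (-2, -4, 4).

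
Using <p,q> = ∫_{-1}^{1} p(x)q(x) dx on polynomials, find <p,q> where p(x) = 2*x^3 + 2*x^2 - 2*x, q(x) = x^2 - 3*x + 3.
<p,q> = 32/5

Expand the product: p(x)·q(x) = 2*x^5 - 4*x^4 - 2*x^3 + 12*x^2 - 6*x.
∫_{-1}^{1} of each monomial x^k gives [2/(k+1) if k even, 0 if k odd]. Integrating term-by-term (or equivalently evaluating the antiderivative F(x) = x^6/3 - 4*x^5/5 - x^4/2 + 4*x^3 - 3*x^2 at the endpoints):
  F(1) − F(−1) = 1/30 − (-191/30) = 32/5.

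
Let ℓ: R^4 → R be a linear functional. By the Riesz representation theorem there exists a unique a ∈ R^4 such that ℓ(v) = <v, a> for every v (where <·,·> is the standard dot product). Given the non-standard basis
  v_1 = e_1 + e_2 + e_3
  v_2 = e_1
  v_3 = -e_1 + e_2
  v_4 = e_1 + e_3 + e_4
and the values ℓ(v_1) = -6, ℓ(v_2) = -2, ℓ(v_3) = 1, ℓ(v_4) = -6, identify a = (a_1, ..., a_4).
a = (-2, -1, -3, -1)

Write a = (a_1, ..., a_4) in the standard basis. For each basis vector v_i, ℓ(v_i) = <v_i, a> is a linear equation in the a_j's. Collect the n equations into a matrix system V a = ℓ, where row i of V is v_i (expressed in the standard basis). Since V is invertible (lower-triangular with 1s on the diagonal, up to permutation), solve by back-substitution:
  V =
[[1, 1, 1, 0],
 [1, 0, 0, 0],
 [-1, 1, 0, 0],
 [1, 0, 1, 1]]
  V a = (-6, -2, 1, -6)
Solving gives a = (-2, -1, -3, -1).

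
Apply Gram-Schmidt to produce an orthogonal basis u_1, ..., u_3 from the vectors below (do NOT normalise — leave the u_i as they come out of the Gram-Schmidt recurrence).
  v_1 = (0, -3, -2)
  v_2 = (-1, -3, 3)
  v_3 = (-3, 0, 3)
Orthogonal basis:
  u_1 = (0, -3, -2)
  u_2 = (-1, -30/13, 45/13)
  u_3 = (-270/119, 36/119, -54/119)

Apply the Gram-Schmidt recurrence
  u_1 = v_1
  u_i = v_i − Σ_{j<i} ((v_i · u_j) / (u_j · u_j)) · u_j.

Step by step this gives:
  u_1 = (0, -3, -2)
  u_2 = (-1, -30/13, 45/13)
  u_3 = (-270/119, 36/119, -54/119)

Orthogonality check:
  u_2 · u_1 = 0 (should be 0)
  u_3 · u_1 = 0 (should be 0)
  u_3 · u_2 = 0 (should be 0)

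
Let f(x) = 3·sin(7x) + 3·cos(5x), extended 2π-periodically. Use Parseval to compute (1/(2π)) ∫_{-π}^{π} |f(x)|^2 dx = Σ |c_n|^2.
Σ |c_n|^2 = 9

Expand |f|^2 and use orthogonality of {sin(nx), cos(mx)} on [-π, π]:
  ∫_{-π}^{π} sin(nx)^2 dx = π, ∫ cos(mx)^2 dx = π, and cross terms integrate to 0.
So ∫_{-π}^{π} f(x)^2 dx = 3^2 · π + 3^2 · π = (9 + 9)π.
Divide by 2π: (9 + 9)/2 = 9.
By Parseval, this equals Σ |c_n|^2.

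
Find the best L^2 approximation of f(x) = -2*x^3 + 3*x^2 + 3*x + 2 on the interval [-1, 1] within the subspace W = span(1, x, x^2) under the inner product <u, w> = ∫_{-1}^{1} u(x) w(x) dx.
g(x) = 3*x^2 + 9*x/5 + 2

The best approximation g ∈ W is the orthogonal projection of f onto W. Writing g = a_0 + a_1 x + a_2 x^2, the coefficients solve the normal equations G · a = b where
  G_{ij} = <φ_i, φ_j> and b_i = <f, φ_i>, with φ_0 = 1, φ_1 = x, φ_2 = x^2.
G =
  [2, 0, 2/3]
  [0, 2/3, 0]
  [2/3, 0, 2/5],
b = (6, 6/5, 38/15).
Solving gives a_0 = 2, a_1 = 9/5, a_2 = 3, so
  g(x) = 3*x^2 + 9*x/5 + 2.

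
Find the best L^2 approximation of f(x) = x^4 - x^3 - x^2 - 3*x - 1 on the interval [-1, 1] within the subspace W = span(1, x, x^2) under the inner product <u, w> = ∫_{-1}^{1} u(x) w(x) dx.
g(x) = -x^2/7 - 18*x/5 - 38/35

The best approximation g ∈ W is the orthogonal projection of f onto W. Writing g = a_0 + a_1 x + a_2 x^2, the coefficients solve the normal equations G · a = b where
  G_{ij} = <φ_i, φ_j> and b_i = <f, φ_i>, with φ_0 = 1, φ_1 = x, φ_2 = x^2.
G =
  [2, 0, 2/3]
  [0, 2/3, 0]
  [2/3, 0, 2/5],
b = (-34/15, -12/5, -82/105).
Solving gives a_0 = -38/35, a_1 = -18/5, a_2 = -1/7, so
  g(x) = -x^2/7 - 18*x/5 - 38/35.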